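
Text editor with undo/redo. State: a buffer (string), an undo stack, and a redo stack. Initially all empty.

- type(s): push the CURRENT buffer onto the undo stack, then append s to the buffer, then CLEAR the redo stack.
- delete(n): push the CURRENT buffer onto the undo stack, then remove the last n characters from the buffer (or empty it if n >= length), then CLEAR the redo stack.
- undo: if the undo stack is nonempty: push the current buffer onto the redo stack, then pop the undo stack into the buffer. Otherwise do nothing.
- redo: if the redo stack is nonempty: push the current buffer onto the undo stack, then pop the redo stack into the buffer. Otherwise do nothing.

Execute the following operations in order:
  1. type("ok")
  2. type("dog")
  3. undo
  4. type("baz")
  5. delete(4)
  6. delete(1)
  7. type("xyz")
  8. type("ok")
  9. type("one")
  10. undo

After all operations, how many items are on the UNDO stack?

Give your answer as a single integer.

After op 1 (type): buf='ok' undo_depth=1 redo_depth=0
After op 2 (type): buf='okdog' undo_depth=2 redo_depth=0
After op 3 (undo): buf='ok' undo_depth=1 redo_depth=1
After op 4 (type): buf='okbaz' undo_depth=2 redo_depth=0
After op 5 (delete): buf='o' undo_depth=3 redo_depth=0
After op 6 (delete): buf='(empty)' undo_depth=4 redo_depth=0
After op 7 (type): buf='xyz' undo_depth=5 redo_depth=0
After op 8 (type): buf='xyzok' undo_depth=6 redo_depth=0
After op 9 (type): buf='xyzokone' undo_depth=7 redo_depth=0
After op 10 (undo): buf='xyzok' undo_depth=6 redo_depth=1

Answer: 6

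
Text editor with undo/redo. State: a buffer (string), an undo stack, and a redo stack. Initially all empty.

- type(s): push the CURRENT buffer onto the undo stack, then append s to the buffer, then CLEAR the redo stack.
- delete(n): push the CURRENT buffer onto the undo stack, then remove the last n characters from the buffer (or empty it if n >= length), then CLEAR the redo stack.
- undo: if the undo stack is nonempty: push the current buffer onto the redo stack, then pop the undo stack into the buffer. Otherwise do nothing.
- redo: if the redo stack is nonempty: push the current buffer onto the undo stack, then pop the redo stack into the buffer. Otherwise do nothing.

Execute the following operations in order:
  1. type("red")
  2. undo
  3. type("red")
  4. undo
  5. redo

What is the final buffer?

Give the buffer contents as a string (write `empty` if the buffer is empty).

After op 1 (type): buf='red' undo_depth=1 redo_depth=0
After op 2 (undo): buf='(empty)' undo_depth=0 redo_depth=1
After op 3 (type): buf='red' undo_depth=1 redo_depth=0
After op 4 (undo): buf='(empty)' undo_depth=0 redo_depth=1
After op 5 (redo): buf='red' undo_depth=1 redo_depth=0

Answer: red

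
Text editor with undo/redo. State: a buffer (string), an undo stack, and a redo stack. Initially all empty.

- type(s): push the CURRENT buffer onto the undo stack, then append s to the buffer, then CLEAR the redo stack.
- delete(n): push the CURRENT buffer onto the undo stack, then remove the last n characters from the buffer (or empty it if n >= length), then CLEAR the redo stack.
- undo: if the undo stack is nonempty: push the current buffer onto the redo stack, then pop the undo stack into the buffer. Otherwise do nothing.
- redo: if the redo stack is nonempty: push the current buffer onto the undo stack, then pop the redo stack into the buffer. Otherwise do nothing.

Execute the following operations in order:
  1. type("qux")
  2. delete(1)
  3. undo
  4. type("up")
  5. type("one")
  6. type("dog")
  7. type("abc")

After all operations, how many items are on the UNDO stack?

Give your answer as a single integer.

After op 1 (type): buf='qux' undo_depth=1 redo_depth=0
After op 2 (delete): buf='qu' undo_depth=2 redo_depth=0
After op 3 (undo): buf='qux' undo_depth=1 redo_depth=1
After op 4 (type): buf='quxup' undo_depth=2 redo_depth=0
After op 5 (type): buf='quxupone' undo_depth=3 redo_depth=0
After op 6 (type): buf='quxuponedog' undo_depth=4 redo_depth=0
After op 7 (type): buf='quxuponedogabc' undo_depth=5 redo_depth=0

Answer: 5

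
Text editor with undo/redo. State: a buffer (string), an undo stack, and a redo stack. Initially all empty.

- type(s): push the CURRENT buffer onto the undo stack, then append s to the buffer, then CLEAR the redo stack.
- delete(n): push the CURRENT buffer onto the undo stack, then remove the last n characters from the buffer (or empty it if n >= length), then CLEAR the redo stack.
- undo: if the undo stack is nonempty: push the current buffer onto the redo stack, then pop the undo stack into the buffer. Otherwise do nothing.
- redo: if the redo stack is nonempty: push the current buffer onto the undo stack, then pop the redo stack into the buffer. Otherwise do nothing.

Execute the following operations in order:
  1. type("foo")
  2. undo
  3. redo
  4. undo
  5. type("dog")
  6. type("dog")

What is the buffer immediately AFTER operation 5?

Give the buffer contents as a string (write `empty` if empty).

After op 1 (type): buf='foo' undo_depth=1 redo_depth=0
After op 2 (undo): buf='(empty)' undo_depth=0 redo_depth=1
After op 3 (redo): buf='foo' undo_depth=1 redo_depth=0
After op 4 (undo): buf='(empty)' undo_depth=0 redo_depth=1
After op 5 (type): buf='dog' undo_depth=1 redo_depth=0

Answer: dog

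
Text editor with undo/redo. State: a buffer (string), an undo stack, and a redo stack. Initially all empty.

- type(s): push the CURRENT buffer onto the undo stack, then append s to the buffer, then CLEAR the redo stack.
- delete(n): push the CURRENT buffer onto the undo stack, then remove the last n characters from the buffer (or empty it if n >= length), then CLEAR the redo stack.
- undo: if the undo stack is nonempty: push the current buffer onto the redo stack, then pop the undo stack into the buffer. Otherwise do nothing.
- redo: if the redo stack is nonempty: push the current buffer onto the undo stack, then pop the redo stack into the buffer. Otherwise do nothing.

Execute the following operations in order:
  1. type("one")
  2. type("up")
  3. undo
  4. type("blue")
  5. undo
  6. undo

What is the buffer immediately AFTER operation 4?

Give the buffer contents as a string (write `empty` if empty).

After op 1 (type): buf='one' undo_depth=1 redo_depth=0
After op 2 (type): buf='oneup' undo_depth=2 redo_depth=0
After op 3 (undo): buf='one' undo_depth=1 redo_depth=1
After op 4 (type): buf='oneblue' undo_depth=2 redo_depth=0

Answer: oneblue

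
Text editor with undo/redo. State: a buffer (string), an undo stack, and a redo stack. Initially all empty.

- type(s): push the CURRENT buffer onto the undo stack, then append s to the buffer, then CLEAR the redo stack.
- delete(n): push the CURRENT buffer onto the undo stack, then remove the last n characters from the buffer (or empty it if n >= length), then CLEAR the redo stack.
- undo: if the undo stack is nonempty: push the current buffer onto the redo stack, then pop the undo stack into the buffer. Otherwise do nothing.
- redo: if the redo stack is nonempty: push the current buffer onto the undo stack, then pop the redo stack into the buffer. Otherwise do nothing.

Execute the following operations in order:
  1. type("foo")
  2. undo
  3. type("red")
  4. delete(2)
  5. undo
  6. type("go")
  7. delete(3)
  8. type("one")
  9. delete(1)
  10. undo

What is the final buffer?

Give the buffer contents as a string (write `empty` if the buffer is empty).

After op 1 (type): buf='foo' undo_depth=1 redo_depth=0
After op 2 (undo): buf='(empty)' undo_depth=0 redo_depth=1
After op 3 (type): buf='red' undo_depth=1 redo_depth=0
After op 4 (delete): buf='r' undo_depth=2 redo_depth=0
After op 5 (undo): buf='red' undo_depth=1 redo_depth=1
After op 6 (type): buf='redgo' undo_depth=2 redo_depth=0
After op 7 (delete): buf='re' undo_depth=3 redo_depth=0
After op 8 (type): buf='reone' undo_depth=4 redo_depth=0
After op 9 (delete): buf='reon' undo_depth=5 redo_depth=0
After op 10 (undo): buf='reone' undo_depth=4 redo_depth=1

Answer: reone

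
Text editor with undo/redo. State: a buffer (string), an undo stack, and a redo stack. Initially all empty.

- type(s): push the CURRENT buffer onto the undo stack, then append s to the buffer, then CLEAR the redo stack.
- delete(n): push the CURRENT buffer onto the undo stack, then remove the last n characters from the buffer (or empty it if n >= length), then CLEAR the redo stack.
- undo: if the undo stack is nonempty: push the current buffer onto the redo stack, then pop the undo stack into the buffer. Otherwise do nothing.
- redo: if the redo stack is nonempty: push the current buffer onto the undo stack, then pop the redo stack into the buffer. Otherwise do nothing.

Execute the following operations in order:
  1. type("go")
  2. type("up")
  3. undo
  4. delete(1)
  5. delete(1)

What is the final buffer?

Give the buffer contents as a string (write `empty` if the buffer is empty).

After op 1 (type): buf='go' undo_depth=1 redo_depth=0
After op 2 (type): buf='goup' undo_depth=2 redo_depth=0
After op 3 (undo): buf='go' undo_depth=1 redo_depth=1
After op 4 (delete): buf='g' undo_depth=2 redo_depth=0
After op 5 (delete): buf='(empty)' undo_depth=3 redo_depth=0

Answer: empty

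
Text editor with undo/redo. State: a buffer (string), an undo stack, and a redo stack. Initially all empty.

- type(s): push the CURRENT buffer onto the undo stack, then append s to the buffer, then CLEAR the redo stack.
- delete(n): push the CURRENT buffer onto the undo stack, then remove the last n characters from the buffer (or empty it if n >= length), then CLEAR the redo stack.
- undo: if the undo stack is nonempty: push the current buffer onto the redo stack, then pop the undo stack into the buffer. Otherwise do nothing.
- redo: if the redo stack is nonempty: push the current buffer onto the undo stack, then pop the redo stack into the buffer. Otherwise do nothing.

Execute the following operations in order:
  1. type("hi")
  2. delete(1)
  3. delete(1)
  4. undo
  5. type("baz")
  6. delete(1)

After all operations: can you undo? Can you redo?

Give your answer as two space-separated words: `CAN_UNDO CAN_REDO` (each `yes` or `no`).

After op 1 (type): buf='hi' undo_depth=1 redo_depth=0
After op 2 (delete): buf='h' undo_depth=2 redo_depth=0
After op 3 (delete): buf='(empty)' undo_depth=3 redo_depth=0
After op 4 (undo): buf='h' undo_depth=2 redo_depth=1
After op 5 (type): buf='hbaz' undo_depth=3 redo_depth=0
After op 6 (delete): buf='hba' undo_depth=4 redo_depth=0

Answer: yes no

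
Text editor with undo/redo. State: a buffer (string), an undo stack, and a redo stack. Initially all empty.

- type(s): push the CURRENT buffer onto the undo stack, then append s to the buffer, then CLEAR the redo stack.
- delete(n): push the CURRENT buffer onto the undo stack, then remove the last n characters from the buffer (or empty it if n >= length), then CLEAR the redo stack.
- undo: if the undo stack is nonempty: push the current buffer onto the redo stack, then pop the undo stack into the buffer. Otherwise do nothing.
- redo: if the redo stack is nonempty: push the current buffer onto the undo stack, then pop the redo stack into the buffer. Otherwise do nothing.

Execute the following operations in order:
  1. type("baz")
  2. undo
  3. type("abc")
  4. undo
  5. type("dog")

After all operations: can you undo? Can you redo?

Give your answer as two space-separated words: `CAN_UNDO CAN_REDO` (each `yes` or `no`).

After op 1 (type): buf='baz' undo_depth=1 redo_depth=0
After op 2 (undo): buf='(empty)' undo_depth=0 redo_depth=1
After op 3 (type): buf='abc' undo_depth=1 redo_depth=0
After op 4 (undo): buf='(empty)' undo_depth=0 redo_depth=1
After op 5 (type): buf='dog' undo_depth=1 redo_depth=0

Answer: yes no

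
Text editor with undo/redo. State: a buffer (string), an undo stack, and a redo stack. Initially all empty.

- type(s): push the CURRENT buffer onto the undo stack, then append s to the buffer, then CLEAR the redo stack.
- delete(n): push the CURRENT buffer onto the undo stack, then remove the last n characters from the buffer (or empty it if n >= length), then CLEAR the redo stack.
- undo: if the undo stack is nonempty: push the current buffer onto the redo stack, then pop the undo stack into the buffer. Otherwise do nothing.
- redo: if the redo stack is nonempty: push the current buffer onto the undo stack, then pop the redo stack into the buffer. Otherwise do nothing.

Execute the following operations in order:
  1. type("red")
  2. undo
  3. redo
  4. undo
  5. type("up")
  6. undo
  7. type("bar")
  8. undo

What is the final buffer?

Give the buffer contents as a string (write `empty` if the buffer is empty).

Answer: empty

Derivation:
After op 1 (type): buf='red' undo_depth=1 redo_depth=0
After op 2 (undo): buf='(empty)' undo_depth=0 redo_depth=1
After op 3 (redo): buf='red' undo_depth=1 redo_depth=0
After op 4 (undo): buf='(empty)' undo_depth=0 redo_depth=1
After op 5 (type): buf='up' undo_depth=1 redo_depth=0
After op 6 (undo): buf='(empty)' undo_depth=0 redo_depth=1
After op 7 (type): buf='bar' undo_depth=1 redo_depth=0
After op 8 (undo): buf='(empty)' undo_depth=0 redo_depth=1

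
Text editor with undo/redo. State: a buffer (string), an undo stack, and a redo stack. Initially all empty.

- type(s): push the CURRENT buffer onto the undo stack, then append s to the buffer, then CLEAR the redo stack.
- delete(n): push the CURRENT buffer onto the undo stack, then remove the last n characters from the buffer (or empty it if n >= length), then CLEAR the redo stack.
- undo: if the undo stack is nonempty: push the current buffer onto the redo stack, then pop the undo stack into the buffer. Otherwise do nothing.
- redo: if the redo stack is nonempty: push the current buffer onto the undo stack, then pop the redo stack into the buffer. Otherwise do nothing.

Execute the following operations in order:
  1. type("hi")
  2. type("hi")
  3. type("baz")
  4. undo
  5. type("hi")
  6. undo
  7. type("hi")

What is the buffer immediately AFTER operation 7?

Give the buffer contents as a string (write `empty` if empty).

After op 1 (type): buf='hi' undo_depth=1 redo_depth=0
After op 2 (type): buf='hihi' undo_depth=2 redo_depth=0
After op 3 (type): buf='hihibaz' undo_depth=3 redo_depth=0
After op 4 (undo): buf='hihi' undo_depth=2 redo_depth=1
After op 5 (type): buf='hihihi' undo_depth=3 redo_depth=0
After op 6 (undo): buf='hihi' undo_depth=2 redo_depth=1
After op 7 (type): buf='hihihi' undo_depth=3 redo_depth=0

Answer: hihihi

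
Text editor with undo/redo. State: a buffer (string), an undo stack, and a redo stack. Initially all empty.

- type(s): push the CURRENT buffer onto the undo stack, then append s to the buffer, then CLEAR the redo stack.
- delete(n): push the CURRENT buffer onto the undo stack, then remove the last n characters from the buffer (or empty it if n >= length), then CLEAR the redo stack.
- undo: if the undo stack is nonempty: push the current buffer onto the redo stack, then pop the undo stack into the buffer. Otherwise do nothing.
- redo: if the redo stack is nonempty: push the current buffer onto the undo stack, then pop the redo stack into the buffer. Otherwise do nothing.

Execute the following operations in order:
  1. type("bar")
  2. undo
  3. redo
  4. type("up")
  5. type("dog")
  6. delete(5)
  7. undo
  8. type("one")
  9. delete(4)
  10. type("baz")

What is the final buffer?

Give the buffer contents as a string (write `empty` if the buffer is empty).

Answer: barupdobaz

Derivation:
After op 1 (type): buf='bar' undo_depth=1 redo_depth=0
After op 2 (undo): buf='(empty)' undo_depth=0 redo_depth=1
After op 3 (redo): buf='bar' undo_depth=1 redo_depth=0
After op 4 (type): buf='barup' undo_depth=2 redo_depth=0
After op 5 (type): buf='barupdog' undo_depth=3 redo_depth=0
After op 6 (delete): buf='bar' undo_depth=4 redo_depth=0
After op 7 (undo): buf='barupdog' undo_depth=3 redo_depth=1
After op 8 (type): buf='barupdogone' undo_depth=4 redo_depth=0
After op 9 (delete): buf='barupdo' undo_depth=5 redo_depth=0
After op 10 (type): buf='barupdobaz' undo_depth=6 redo_depth=0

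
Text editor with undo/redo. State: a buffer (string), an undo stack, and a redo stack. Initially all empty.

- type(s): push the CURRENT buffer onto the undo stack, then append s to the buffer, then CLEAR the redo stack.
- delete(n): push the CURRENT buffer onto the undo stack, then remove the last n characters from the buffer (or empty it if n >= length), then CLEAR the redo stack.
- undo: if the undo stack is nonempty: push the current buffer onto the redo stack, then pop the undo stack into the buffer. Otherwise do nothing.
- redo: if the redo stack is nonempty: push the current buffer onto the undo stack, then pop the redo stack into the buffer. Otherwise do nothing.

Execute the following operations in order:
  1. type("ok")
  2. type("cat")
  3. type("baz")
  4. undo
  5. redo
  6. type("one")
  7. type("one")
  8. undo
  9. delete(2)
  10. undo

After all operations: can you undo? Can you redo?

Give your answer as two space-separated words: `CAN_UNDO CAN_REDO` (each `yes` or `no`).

Answer: yes yes

Derivation:
After op 1 (type): buf='ok' undo_depth=1 redo_depth=0
After op 2 (type): buf='okcat' undo_depth=2 redo_depth=0
After op 3 (type): buf='okcatbaz' undo_depth=3 redo_depth=0
After op 4 (undo): buf='okcat' undo_depth=2 redo_depth=1
After op 5 (redo): buf='okcatbaz' undo_depth=3 redo_depth=0
After op 6 (type): buf='okcatbazone' undo_depth=4 redo_depth=0
After op 7 (type): buf='okcatbazoneone' undo_depth=5 redo_depth=0
After op 8 (undo): buf='okcatbazone' undo_depth=4 redo_depth=1
After op 9 (delete): buf='okcatbazo' undo_depth=5 redo_depth=0
After op 10 (undo): buf='okcatbazone' undo_depth=4 redo_depth=1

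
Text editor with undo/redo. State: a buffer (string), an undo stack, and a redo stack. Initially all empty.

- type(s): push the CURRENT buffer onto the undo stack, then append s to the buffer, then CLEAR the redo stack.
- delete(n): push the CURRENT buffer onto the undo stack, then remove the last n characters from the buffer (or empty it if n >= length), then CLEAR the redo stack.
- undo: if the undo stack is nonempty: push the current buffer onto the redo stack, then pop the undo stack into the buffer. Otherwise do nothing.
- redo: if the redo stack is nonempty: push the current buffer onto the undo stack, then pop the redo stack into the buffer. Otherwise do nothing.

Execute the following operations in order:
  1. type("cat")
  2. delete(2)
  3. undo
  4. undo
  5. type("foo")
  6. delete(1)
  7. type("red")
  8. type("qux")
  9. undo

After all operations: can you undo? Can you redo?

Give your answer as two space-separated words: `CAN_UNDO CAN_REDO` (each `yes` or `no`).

After op 1 (type): buf='cat' undo_depth=1 redo_depth=0
After op 2 (delete): buf='c' undo_depth=2 redo_depth=0
After op 3 (undo): buf='cat' undo_depth=1 redo_depth=1
After op 4 (undo): buf='(empty)' undo_depth=0 redo_depth=2
After op 5 (type): buf='foo' undo_depth=1 redo_depth=0
After op 6 (delete): buf='fo' undo_depth=2 redo_depth=0
After op 7 (type): buf='fored' undo_depth=3 redo_depth=0
After op 8 (type): buf='foredqux' undo_depth=4 redo_depth=0
After op 9 (undo): buf='fored' undo_depth=3 redo_depth=1

Answer: yes yes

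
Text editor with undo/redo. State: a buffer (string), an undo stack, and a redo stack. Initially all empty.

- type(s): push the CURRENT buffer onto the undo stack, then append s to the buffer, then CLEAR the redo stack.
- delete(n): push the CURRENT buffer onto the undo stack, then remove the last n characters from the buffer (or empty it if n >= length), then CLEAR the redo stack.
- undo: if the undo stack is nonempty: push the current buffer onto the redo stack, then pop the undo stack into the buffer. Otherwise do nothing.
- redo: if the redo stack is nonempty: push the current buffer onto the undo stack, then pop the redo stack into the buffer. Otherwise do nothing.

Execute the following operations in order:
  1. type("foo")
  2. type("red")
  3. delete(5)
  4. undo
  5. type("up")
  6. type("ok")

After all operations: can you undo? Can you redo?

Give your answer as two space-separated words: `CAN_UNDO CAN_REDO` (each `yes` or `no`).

After op 1 (type): buf='foo' undo_depth=1 redo_depth=0
After op 2 (type): buf='foored' undo_depth=2 redo_depth=0
After op 3 (delete): buf='f' undo_depth=3 redo_depth=0
After op 4 (undo): buf='foored' undo_depth=2 redo_depth=1
After op 5 (type): buf='fooredup' undo_depth=3 redo_depth=0
After op 6 (type): buf='fooredupok' undo_depth=4 redo_depth=0

Answer: yes no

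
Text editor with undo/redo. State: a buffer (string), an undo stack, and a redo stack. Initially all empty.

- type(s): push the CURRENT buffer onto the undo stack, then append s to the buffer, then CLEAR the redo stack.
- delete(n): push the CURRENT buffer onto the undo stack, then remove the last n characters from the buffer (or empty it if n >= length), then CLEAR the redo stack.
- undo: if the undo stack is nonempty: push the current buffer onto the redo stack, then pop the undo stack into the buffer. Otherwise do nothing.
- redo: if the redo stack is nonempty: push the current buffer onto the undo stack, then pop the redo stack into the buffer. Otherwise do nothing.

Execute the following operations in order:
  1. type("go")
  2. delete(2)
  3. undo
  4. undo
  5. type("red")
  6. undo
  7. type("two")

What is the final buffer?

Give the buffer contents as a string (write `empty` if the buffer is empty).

Answer: two

Derivation:
After op 1 (type): buf='go' undo_depth=1 redo_depth=0
After op 2 (delete): buf='(empty)' undo_depth=2 redo_depth=0
After op 3 (undo): buf='go' undo_depth=1 redo_depth=1
After op 4 (undo): buf='(empty)' undo_depth=0 redo_depth=2
After op 5 (type): buf='red' undo_depth=1 redo_depth=0
After op 6 (undo): buf='(empty)' undo_depth=0 redo_depth=1
After op 7 (type): buf='two' undo_depth=1 redo_depth=0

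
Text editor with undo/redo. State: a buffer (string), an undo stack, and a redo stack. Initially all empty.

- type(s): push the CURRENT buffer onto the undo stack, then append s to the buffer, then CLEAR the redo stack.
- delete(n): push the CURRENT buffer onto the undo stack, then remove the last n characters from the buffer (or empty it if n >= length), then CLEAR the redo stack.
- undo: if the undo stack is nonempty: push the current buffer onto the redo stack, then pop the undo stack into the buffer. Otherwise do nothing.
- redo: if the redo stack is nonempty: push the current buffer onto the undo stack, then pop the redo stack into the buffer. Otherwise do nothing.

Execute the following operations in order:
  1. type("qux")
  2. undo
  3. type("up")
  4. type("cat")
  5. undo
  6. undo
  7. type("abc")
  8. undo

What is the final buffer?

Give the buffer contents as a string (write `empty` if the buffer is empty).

Answer: empty

Derivation:
After op 1 (type): buf='qux' undo_depth=1 redo_depth=0
After op 2 (undo): buf='(empty)' undo_depth=0 redo_depth=1
After op 3 (type): buf='up' undo_depth=1 redo_depth=0
After op 4 (type): buf='upcat' undo_depth=2 redo_depth=0
After op 5 (undo): buf='up' undo_depth=1 redo_depth=1
After op 6 (undo): buf='(empty)' undo_depth=0 redo_depth=2
After op 7 (type): buf='abc' undo_depth=1 redo_depth=0
After op 8 (undo): buf='(empty)' undo_depth=0 redo_depth=1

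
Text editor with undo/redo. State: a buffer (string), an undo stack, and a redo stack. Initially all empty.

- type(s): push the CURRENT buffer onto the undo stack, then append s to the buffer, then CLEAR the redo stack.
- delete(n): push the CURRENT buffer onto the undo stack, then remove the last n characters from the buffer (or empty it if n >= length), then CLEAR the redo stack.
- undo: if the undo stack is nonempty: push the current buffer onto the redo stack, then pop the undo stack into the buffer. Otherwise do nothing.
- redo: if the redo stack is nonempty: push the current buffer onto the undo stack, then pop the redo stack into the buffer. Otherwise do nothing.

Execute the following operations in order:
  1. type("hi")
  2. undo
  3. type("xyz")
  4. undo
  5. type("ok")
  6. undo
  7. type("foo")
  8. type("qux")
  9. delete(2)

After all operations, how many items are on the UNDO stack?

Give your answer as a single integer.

After op 1 (type): buf='hi' undo_depth=1 redo_depth=0
After op 2 (undo): buf='(empty)' undo_depth=0 redo_depth=1
After op 3 (type): buf='xyz' undo_depth=1 redo_depth=0
After op 4 (undo): buf='(empty)' undo_depth=0 redo_depth=1
After op 5 (type): buf='ok' undo_depth=1 redo_depth=0
After op 6 (undo): buf='(empty)' undo_depth=0 redo_depth=1
After op 7 (type): buf='foo' undo_depth=1 redo_depth=0
After op 8 (type): buf='fooqux' undo_depth=2 redo_depth=0
After op 9 (delete): buf='fooq' undo_depth=3 redo_depth=0

Answer: 3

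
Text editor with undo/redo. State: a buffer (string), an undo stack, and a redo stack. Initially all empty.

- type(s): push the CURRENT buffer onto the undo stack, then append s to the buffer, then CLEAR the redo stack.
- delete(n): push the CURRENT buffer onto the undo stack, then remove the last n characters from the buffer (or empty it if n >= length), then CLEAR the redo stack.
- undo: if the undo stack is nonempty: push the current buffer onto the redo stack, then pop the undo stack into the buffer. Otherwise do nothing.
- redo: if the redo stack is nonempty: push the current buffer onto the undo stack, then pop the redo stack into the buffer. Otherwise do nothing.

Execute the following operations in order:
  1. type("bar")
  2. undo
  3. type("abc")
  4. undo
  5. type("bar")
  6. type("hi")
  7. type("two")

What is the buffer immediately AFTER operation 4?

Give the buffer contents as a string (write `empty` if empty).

Answer: empty

Derivation:
After op 1 (type): buf='bar' undo_depth=1 redo_depth=0
After op 2 (undo): buf='(empty)' undo_depth=0 redo_depth=1
After op 3 (type): buf='abc' undo_depth=1 redo_depth=0
After op 4 (undo): buf='(empty)' undo_depth=0 redo_depth=1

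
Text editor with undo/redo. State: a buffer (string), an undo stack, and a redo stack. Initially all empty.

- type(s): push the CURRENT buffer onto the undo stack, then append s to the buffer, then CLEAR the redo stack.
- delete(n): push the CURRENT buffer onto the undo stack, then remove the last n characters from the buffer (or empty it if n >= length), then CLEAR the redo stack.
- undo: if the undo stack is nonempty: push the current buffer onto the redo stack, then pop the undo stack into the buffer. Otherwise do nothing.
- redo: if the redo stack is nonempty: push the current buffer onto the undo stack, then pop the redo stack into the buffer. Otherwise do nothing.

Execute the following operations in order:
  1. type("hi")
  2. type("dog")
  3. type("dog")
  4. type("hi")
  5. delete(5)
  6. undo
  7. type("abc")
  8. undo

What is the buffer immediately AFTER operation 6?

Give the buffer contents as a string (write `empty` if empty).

Answer: hidogdoghi

Derivation:
After op 1 (type): buf='hi' undo_depth=1 redo_depth=0
After op 2 (type): buf='hidog' undo_depth=2 redo_depth=0
After op 3 (type): buf='hidogdog' undo_depth=3 redo_depth=0
After op 4 (type): buf='hidogdoghi' undo_depth=4 redo_depth=0
After op 5 (delete): buf='hidog' undo_depth=5 redo_depth=0
After op 6 (undo): buf='hidogdoghi' undo_depth=4 redo_depth=1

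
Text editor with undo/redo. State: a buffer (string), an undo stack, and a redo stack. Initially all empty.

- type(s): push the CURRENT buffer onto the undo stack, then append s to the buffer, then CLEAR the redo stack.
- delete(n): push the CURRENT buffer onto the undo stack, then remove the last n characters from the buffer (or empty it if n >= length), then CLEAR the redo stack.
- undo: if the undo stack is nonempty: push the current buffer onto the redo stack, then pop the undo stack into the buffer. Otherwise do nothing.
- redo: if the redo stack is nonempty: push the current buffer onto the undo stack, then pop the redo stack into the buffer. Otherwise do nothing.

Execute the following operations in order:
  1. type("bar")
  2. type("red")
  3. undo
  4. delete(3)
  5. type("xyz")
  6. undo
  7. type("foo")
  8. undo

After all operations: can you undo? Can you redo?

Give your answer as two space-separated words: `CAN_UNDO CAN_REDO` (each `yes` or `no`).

After op 1 (type): buf='bar' undo_depth=1 redo_depth=0
After op 2 (type): buf='barred' undo_depth=2 redo_depth=0
After op 3 (undo): buf='bar' undo_depth=1 redo_depth=1
After op 4 (delete): buf='(empty)' undo_depth=2 redo_depth=0
After op 5 (type): buf='xyz' undo_depth=3 redo_depth=0
After op 6 (undo): buf='(empty)' undo_depth=2 redo_depth=1
After op 7 (type): buf='foo' undo_depth=3 redo_depth=0
After op 8 (undo): buf='(empty)' undo_depth=2 redo_depth=1

Answer: yes yes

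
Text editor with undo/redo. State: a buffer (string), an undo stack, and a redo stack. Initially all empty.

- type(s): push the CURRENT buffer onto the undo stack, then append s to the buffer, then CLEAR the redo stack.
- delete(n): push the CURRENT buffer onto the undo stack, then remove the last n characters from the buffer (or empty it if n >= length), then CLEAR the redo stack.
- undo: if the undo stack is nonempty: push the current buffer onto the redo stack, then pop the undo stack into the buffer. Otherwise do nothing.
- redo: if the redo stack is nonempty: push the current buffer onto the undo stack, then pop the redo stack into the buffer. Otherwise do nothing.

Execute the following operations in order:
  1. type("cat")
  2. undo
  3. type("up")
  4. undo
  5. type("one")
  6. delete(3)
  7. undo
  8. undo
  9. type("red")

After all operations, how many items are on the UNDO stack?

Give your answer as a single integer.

After op 1 (type): buf='cat' undo_depth=1 redo_depth=0
After op 2 (undo): buf='(empty)' undo_depth=0 redo_depth=1
After op 3 (type): buf='up' undo_depth=1 redo_depth=0
After op 4 (undo): buf='(empty)' undo_depth=0 redo_depth=1
After op 5 (type): buf='one' undo_depth=1 redo_depth=0
After op 6 (delete): buf='(empty)' undo_depth=2 redo_depth=0
After op 7 (undo): buf='one' undo_depth=1 redo_depth=1
After op 8 (undo): buf='(empty)' undo_depth=0 redo_depth=2
After op 9 (type): buf='red' undo_depth=1 redo_depth=0

Answer: 1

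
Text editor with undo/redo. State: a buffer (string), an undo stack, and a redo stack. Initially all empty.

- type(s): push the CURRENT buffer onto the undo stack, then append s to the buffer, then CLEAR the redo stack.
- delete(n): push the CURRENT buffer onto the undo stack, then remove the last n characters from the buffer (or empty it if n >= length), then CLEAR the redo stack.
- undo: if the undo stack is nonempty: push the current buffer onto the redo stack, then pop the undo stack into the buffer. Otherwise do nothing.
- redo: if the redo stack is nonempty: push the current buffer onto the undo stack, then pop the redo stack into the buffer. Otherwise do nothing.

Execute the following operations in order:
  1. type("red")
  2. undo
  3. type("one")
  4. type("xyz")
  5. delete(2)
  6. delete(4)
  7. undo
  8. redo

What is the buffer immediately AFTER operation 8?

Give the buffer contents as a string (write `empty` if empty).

Answer: empty

Derivation:
After op 1 (type): buf='red' undo_depth=1 redo_depth=0
After op 2 (undo): buf='(empty)' undo_depth=0 redo_depth=1
After op 3 (type): buf='one' undo_depth=1 redo_depth=0
After op 4 (type): buf='onexyz' undo_depth=2 redo_depth=0
After op 5 (delete): buf='onex' undo_depth=3 redo_depth=0
After op 6 (delete): buf='(empty)' undo_depth=4 redo_depth=0
After op 7 (undo): buf='onex' undo_depth=3 redo_depth=1
After op 8 (redo): buf='(empty)' undo_depth=4 redo_depth=0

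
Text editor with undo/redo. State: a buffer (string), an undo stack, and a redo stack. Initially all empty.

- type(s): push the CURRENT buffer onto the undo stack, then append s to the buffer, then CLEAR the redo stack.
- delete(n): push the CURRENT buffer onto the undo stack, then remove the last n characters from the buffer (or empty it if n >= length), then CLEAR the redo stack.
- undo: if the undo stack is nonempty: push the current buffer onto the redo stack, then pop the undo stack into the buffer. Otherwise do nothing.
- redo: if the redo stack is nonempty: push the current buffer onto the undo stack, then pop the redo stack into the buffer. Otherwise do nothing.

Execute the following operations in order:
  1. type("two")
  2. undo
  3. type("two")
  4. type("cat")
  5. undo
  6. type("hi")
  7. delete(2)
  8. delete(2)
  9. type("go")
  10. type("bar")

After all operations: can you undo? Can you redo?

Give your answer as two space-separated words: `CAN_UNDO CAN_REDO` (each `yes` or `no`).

After op 1 (type): buf='two' undo_depth=1 redo_depth=0
After op 2 (undo): buf='(empty)' undo_depth=0 redo_depth=1
After op 3 (type): buf='two' undo_depth=1 redo_depth=0
After op 4 (type): buf='twocat' undo_depth=2 redo_depth=0
After op 5 (undo): buf='two' undo_depth=1 redo_depth=1
After op 6 (type): buf='twohi' undo_depth=2 redo_depth=0
After op 7 (delete): buf='two' undo_depth=3 redo_depth=0
After op 8 (delete): buf='t' undo_depth=4 redo_depth=0
After op 9 (type): buf='tgo' undo_depth=5 redo_depth=0
After op 10 (type): buf='tgobar' undo_depth=6 redo_depth=0

Answer: yes no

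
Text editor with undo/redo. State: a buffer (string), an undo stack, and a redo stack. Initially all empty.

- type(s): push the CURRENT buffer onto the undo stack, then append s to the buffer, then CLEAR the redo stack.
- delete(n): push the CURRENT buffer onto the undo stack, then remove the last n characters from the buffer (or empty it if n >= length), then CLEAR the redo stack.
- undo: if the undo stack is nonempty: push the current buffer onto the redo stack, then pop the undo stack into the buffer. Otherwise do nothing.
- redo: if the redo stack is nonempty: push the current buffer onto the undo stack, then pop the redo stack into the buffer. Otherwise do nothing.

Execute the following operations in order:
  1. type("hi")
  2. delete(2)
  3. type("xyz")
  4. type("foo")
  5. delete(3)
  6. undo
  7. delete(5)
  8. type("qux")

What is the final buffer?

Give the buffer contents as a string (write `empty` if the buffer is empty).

Answer: xqux

Derivation:
After op 1 (type): buf='hi' undo_depth=1 redo_depth=0
After op 2 (delete): buf='(empty)' undo_depth=2 redo_depth=0
After op 3 (type): buf='xyz' undo_depth=3 redo_depth=0
After op 4 (type): buf='xyzfoo' undo_depth=4 redo_depth=0
After op 5 (delete): buf='xyz' undo_depth=5 redo_depth=0
After op 6 (undo): buf='xyzfoo' undo_depth=4 redo_depth=1
After op 7 (delete): buf='x' undo_depth=5 redo_depth=0
After op 8 (type): buf='xqux' undo_depth=6 redo_depth=0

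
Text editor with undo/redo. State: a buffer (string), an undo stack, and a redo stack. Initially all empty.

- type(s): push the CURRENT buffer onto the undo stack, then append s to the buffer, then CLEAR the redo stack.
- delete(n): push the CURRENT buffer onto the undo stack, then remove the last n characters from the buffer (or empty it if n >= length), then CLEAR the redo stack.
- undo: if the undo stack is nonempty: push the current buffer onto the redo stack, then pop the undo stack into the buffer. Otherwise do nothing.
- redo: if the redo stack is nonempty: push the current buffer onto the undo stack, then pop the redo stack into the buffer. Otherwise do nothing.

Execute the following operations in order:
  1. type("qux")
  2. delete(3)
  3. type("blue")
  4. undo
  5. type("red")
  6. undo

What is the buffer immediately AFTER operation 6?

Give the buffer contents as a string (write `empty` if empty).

After op 1 (type): buf='qux' undo_depth=1 redo_depth=0
After op 2 (delete): buf='(empty)' undo_depth=2 redo_depth=0
After op 3 (type): buf='blue' undo_depth=3 redo_depth=0
After op 4 (undo): buf='(empty)' undo_depth=2 redo_depth=1
After op 5 (type): buf='red' undo_depth=3 redo_depth=0
After op 6 (undo): buf='(empty)' undo_depth=2 redo_depth=1

Answer: empty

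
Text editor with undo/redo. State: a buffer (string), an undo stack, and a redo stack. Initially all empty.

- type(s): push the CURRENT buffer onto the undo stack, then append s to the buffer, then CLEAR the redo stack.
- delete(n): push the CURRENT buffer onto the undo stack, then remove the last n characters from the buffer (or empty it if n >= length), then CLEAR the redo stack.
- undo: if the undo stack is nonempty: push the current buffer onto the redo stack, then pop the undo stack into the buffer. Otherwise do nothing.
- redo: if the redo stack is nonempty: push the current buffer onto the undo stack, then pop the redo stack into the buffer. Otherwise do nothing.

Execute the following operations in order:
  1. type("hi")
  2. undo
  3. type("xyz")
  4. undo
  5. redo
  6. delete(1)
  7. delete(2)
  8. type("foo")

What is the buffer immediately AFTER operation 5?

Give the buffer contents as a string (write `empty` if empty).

After op 1 (type): buf='hi' undo_depth=1 redo_depth=0
After op 2 (undo): buf='(empty)' undo_depth=0 redo_depth=1
After op 3 (type): buf='xyz' undo_depth=1 redo_depth=0
After op 4 (undo): buf='(empty)' undo_depth=0 redo_depth=1
After op 5 (redo): buf='xyz' undo_depth=1 redo_depth=0

Answer: xyz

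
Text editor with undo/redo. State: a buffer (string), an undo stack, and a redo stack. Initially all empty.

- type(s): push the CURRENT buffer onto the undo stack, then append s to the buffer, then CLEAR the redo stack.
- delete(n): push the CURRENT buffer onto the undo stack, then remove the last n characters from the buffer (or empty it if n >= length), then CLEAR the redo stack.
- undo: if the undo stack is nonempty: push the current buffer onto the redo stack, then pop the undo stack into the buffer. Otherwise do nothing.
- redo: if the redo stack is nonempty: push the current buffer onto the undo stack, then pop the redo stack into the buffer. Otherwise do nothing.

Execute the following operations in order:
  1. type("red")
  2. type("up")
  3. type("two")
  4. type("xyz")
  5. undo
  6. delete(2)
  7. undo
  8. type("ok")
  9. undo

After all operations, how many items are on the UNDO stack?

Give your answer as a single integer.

Answer: 3

Derivation:
After op 1 (type): buf='red' undo_depth=1 redo_depth=0
After op 2 (type): buf='redup' undo_depth=2 redo_depth=0
After op 3 (type): buf='reduptwo' undo_depth=3 redo_depth=0
After op 4 (type): buf='reduptwoxyz' undo_depth=4 redo_depth=0
After op 5 (undo): buf='reduptwo' undo_depth=3 redo_depth=1
After op 6 (delete): buf='redupt' undo_depth=4 redo_depth=0
After op 7 (undo): buf='reduptwo' undo_depth=3 redo_depth=1
After op 8 (type): buf='reduptwook' undo_depth=4 redo_depth=0
After op 9 (undo): buf='reduptwo' undo_depth=3 redo_depth=1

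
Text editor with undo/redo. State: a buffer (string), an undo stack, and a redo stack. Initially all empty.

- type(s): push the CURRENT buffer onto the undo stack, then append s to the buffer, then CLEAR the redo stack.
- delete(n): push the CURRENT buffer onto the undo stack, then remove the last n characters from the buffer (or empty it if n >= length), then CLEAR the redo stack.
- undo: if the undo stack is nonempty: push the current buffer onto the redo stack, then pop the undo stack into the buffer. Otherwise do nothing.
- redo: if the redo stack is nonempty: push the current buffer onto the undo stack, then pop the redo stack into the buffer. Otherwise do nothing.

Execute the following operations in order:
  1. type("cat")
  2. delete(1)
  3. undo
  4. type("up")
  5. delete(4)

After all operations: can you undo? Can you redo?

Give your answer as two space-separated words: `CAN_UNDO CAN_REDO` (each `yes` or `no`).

Answer: yes no

Derivation:
After op 1 (type): buf='cat' undo_depth=1 redo_depth=0
After op 2 (delete): buf='ca' undo_depth=2 redo_depth=0
After op 3 (undo): buf='cat' undo_depth=1 redo_depth=1
After op 4 (type): buf='catup' undo_depth=2 redo_depth=0
After op 5 (delete): buf='c' undo_depth=3 redo_depth=0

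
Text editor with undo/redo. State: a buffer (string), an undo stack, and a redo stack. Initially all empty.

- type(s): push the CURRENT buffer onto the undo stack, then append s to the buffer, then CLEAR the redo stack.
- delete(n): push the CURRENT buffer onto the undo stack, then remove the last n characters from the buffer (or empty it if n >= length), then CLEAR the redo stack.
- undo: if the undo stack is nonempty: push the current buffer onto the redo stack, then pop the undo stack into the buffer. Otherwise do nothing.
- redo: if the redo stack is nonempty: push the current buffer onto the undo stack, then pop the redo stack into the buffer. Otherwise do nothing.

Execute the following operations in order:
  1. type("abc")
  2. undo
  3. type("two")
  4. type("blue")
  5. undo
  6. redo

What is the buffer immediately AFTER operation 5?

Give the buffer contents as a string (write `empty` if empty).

Answer: two

Derivation:
After op 1 (type): buf='abc' undo_depth=1 redo_depth=0
After op 2 (undo): buf='(empty)' undo_depth=0 redo_depth=1
After op 3 (type): buf='two' undo_depth=1 redo_depth=0
After op 4 (type): buf='twoblue' undo_depth=2 redo_depth=0
After op 5 (undo): buf='two' undo_depth=1 redo_depth=1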